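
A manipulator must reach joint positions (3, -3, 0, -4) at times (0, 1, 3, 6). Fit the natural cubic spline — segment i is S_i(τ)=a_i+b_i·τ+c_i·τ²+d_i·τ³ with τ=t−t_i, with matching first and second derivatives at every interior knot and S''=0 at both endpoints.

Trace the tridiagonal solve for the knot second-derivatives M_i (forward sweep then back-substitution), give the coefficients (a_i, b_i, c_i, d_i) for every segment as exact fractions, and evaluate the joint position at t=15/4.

  seg 0: a=3 b=-625/84 c=0 d=121/84
  seg 1: a=-3 b=-131/42 c=121/28 d=-169/168
  seg 2: a=0 b=44/21 c=-12/7 d=4/21
S(15/4) = 11/16

Δ: Δ0=-6, Δ1=3/2, Δ2=-4/3
row 1: diag=6, rhs=45; c'=1/3, d'=15/2
row 2: denom=10−2·1/3=28/3; d'=(-17−2·15/2)/(28/3)=-24/7
back: M2=-24/7
back: M1=15/2−1/3·-24/7=121/14
M: M0=0, M1=121/14, M2=-24/7, M3=0
seg 0: a=3, c=M0/2=0, d=(M1−M0)/(6·1)=121/84, b=Δ0−h0·(2M0+M1)/6=-625/84
seg 1: a=-3, c=M1/2=121/28, d=(M2−M1)/(6·2)=-169/168, b=Δ1−h1·(2M1+M2)/6=-131/42
seg 2: a=0, c=M2/2=-12/7, d=(M3−M2)/(6·3)=4/21, b=Δ2−h2·(2M2+M3)/6=44/21
t_q=15/4 → seg 2, τ=3/4; S=0+44/21·τ+-12/7·τ²+4/21·τ³=11/16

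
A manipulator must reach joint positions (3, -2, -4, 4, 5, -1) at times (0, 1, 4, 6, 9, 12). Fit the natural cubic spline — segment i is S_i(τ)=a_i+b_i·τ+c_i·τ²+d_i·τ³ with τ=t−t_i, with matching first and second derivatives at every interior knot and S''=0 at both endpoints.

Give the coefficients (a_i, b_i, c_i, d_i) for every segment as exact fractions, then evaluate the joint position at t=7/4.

  seg 0: a=3 b=-4479/833 c=0 d=314/833
  seg 1: a=-2 b=-3537/833 c=942/833 d=467/22491
  seg 2: a=-4 b=2582/833 c=3293/2499 d=-1084/2499
  seg 3: a=4 b=1130/357 c=-3211/2499 d=284/2499
  seg 4: a=5 b=-3688/2499 c=-655/2499 d=655/22491
S(7/4) = -242021/53312

Δ: Δ0=-5, Δ1=-2/3, Δ2=4, Δ3=1/3, Δ4=-2
row 1: diag=8, rhs=26; c'=3/8, d'=13/4
row 2: denom=10−3·3/8=71/8; d'=(28−3·13/4)/(71/8)=146/71
row 3: denom=10−2·16/71=678/71; d'=(-22−2·146/71)/(678/71)=-309/113
row 4: denom=12−3·71/226=2499/226; d'=(-14−3·-309/113)/(2499/226)=-1310/2499
back: M4=-1310/2499
back: M3=-309/113−71/226·-1310/2499=-6422/2499
back: M2=146/71−16/71·-6422/2499=6586/2499
back: M1=13/4−3/8·6586/2499=1884/833
M: M0=0, M1=1884/833, M2=6586/2499, M3=-6422/2499, M4=-1310/2499, M5=0
seg 0: a=3, c=M0/2=0, d=(M1−M0)/(6·1)=314/833, b=Δ0−h0·(2M0+M1)/6=-4479/833
seg 1: a=-2, c=M1/2=942/833, d=(M2−M1)/(6·3)=467/22491, b=Δ1−h1·(2M1+M2)/6=-3537/833
seg 2: a=-4, c=M2/2=3293/2499, d=(M3−M2)/(6·2)=-1084/2499, b=Δ2−h2·(2M2+M3)/6=2582/833
seg 3: a=4, c=M3/2=-3211/2499, d=(M4−M3)/(6·3)=284/2499, b=Δ3−h3·(2M3+M4)/6=1130/357
seg 4: a=5, c=M4/2=-655/2499, d=(M5−M4)/(6·3)=655/22491, b=Δ4−h4·(2M4+M5)/6=-3688/2499
t_q=7/4 → seg 1, τ=3/4; S=-2+-3537/833·τ+942/833·τ²+467/22491·τ³=-242021/53312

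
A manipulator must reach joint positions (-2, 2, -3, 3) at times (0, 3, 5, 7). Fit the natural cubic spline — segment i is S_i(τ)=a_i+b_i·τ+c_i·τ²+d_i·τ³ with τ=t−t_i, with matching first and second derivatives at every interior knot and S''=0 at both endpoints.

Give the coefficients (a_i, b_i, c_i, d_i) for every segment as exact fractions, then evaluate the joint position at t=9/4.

Δ: Δ0=4/3, Δ1=-5/2, Δ2=3
row 1: diag=10, rhs=-23; c'=1/5, d'=-23/10
row 2: denom=8−2·1/5=38/5; d'=(33−2·-23/10)/(38/5)=94/19
back: M2=94/19
back: M1=-23/10−1/5·94/19=-125/38
M: M0=0, M1=-125/38, M2=94/19, M3=0
seg 0: a=-2, c=M0/2=0, d=(M1−M0)/(6·3)=-125/684, b=Δ0−h0·(2M0+M1)/6=679/228
seg 1: a=2, c=M1/2=-125/76, d=(M2−M1)/(6·2)=313/456, b=Δ1−h1·(2M1+M2)/6=-223/114
seg 2: a=-3, c=M2/2=47/19, d=(M3−M2)/(6·2)=-47/114, b=Δ2−h2·(2M2+M3)/6=-17/57
t_q=9/4 → seg 0, τ=9/4; S=-2+679/228·τ+0·τ²+-125/684·τ³=12739/4864

  seg 0: a=-2 b=679/228 c=0 d=-125/684
  seg 1: a=2 b=-223/114 c=-125/76 d=313/456
  seg 2: a=-3 b=-17/57 c=47/19 d=-47/114
S(9/4) = 12739/4864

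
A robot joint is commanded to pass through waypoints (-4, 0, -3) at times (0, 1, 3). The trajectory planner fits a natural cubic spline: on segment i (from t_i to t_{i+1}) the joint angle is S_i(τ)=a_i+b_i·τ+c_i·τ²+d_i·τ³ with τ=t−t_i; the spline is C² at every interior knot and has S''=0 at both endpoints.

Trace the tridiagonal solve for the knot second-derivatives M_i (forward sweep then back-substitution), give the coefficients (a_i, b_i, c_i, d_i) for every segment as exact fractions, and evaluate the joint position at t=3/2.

Δ: Δ0=4, Δ1=-3/2
row 1: diag=6, rhs=-33; c'=1/3, d'=-11/2
back: M1=-11/2
M: M0=0, M1=-11/2, M2=0
seg 0: a=-4, c=M0/2=0, d=(M1−M0)/(6·1)=-11/12, b=Δ0−h0·(2M0+M1)/6=59/12
seg 1: a=0, c=M1/2=-11/4, d=(M2−M1)/(6·2)=11/24, b=Δ1−h1·(2M1+M2)/6=13/6
t_q=3/2 → seg 1, τ=1/2; S=0+13/6·τ+-11/4·τ²+11/24·τ³=29/64

  seg 0: a=-4 b=59/12 c=0 d=-11/12
  seg 1: a=0 b=13/6 c=-11/4 d=11/24
S(3/2) = 29/64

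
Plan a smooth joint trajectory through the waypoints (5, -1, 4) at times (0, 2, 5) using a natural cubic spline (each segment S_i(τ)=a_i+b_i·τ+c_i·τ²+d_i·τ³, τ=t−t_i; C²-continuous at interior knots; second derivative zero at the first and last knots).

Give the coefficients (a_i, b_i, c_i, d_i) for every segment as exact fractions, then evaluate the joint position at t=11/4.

  seg 0: a=5 b=-59/15 c=0 d=7/30
  seg 1: a=-1 b=-17/15 c=7/5 d=-7/45
S(11/4) = -361/320

Δ: Δ0=-3, Δ1=5/3
row 1: diag=10, rhs=28; c'=3/10, d'=14/5
back: M1=14/5
M: M0=0, M1=14/5, M2=0
seg 0: a=5, c=M0/2=0, d=(M1−M0)/(6·2)=7/30, b=Δ0−h0·(2M0+M1)/6=-59/15
seg 1: a=-1, c=M1/2=7/5, d=(M2−M1)/(6·3)=-7/45, b=Δ1−h1·(2M1+M2)/6=-17/15
t_q=11/4 → seg 1, τ=3/4; S=-1+-17/15·τ+7/5·τ²+-7/45·τ³=-361/320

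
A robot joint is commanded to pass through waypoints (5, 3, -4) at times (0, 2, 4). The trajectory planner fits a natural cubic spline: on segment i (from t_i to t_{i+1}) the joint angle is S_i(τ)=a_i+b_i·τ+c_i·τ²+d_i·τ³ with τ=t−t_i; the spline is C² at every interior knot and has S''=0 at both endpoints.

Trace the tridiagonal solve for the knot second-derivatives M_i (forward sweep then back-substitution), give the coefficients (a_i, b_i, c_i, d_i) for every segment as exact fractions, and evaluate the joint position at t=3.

Δ: Δ0=-1, Δ1=-7/2
row 1: diag=8, rhs=-15; c'=1/4, d'=-15/8
back: M1=-15/8
M: M0=0, M1=-15/8, M2=0
seg 0: a=5, c=M0/2=0, d=(M1−M0)/(6·2)=-5/32, b=Δ0−h0·(2M0+M1)/6=-3/8
seg 1: a=3, c=M1/2=-15/16, d=(M2−M1)/(6·2)=5/32, b=Δ1−h1·(2M1+M2)/6=-9/4
t_q=3 → seg 1, τ=1; S=3+-9/4·τ+-15/16·τ²+5/32·τ³=-1/32

  seg 0: a=5 b=-3/8 c=0 d=-5/32
  seg 1: a=3 b=-9/4 c=-15/16 d=5/32
S(3) = -1/32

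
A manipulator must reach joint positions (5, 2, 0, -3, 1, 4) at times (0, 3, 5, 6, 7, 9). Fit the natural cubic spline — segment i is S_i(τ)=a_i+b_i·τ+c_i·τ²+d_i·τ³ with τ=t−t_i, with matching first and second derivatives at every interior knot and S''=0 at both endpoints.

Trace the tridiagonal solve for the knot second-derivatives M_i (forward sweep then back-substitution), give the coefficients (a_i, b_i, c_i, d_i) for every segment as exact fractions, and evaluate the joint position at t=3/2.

  seg 0: a=5 b=-1771/1228 c=0 d=181/3684
  seg 1: a=2 b=-71/614 c=543/1228 d=-543/1228
  seg 2: a=0 b=-2243/614 c=-2715/1228 d=3517/1228
  seg 3: a=-3 b=635/1228 c=1959/307 d=-3559/1228
  seg 4: a=1 b=2815/614 c=-2841/1228 d=947/2456
S(3/2) = 29497/9824

Δ: Δ0=-1, Δ1=-1, Δ2=-3, Δ3=4, Δ4=3/2
row 1: diag=10, rhs=0; c'=1/5, d'=0
row 2: denom=6−2·1/5=28/5; d'=(-12−2·0)/(28/5)=-15/7
row 3: denom=4−1·5/28=107/28; d'=(42−1·-15/7)/(107/28)=1236/107
row 4: denom=6−1·28/107=614/107; d'=(-15−1·1236/107)/(614/107)=-2841/614
back: M4=-2841/614
back: M3=1236/107−28/107·-2841/614=3918/307
back: M2=-15/7−5/28·3918/307=-2715/614
back: M1=0−1/5·-2715/614=543/614
M: M0=0, M1=543/614, M2=-2715/614, M3=3918/307, M4=-2841/614, M5=0
seg 0: a=5, c=M0/2=0, d=(M1−M0)/(6·3)=181/3684, b=Δ0−h0·(2M0+M1)/6=-1771/1228
seg 1: a=2, c=M1/2=543/1228, d=(M2−M1)/(6·2)=-543/1228, b=Δ1−h1·(2M1+M2)/6=-71/614
seg 2: a=0, c=M2/2=-2715/1228, d=(M3−M2)/(6·1)=3517/1228, b=Δ2−h2·(2M2+M3)/6=-2243/614
seg 3: a=-3, c=M3/2=1959/307, d=(M4−M3)/(6·1)=-3559/1228, b=Δ3−h3·(2M3+M4)/6=635/1228
seg 4: a=1, c=M4/2=-2841/1228, d=(M5−M4)/(6·2)=947/2456, b=Δ4−h4·(2M4+M5)/6=2815/614
t_q=3/2 → seg 0, τ=3/2; S=5+-1771/1228·τ+0·τ²+181/3684·τ³=29497/9824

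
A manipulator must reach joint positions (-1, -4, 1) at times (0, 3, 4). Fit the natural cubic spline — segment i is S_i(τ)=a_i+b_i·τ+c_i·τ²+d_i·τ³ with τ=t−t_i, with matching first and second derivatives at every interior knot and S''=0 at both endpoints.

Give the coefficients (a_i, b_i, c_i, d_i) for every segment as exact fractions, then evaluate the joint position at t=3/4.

  seg 0: a=-1 b=-13/4 c=0 d=1/4
  seg 1: a=-4 b=7/2 c=9/4 d=-3/4
S(3/4) = -853/256

Δ: Δ0=-1, Δ1=5
row 1: diag=8, rhs=36; c'=1/8, d'=9/2
back: M1=9/2
M: M0=0, M1=9/2, M2=0
seg 0: a=-1, c=M0/2=0, d=(M1−M0)/(6·3)=1/4, b=Δ0−h0·(2M0+M1)/6=-13/4
seg 1: a=-4, c=M1/2=9/4, d=(M2−M1)/(6·1)=-3/4, b=Δ1−h1·(2M1+M2)/6=7/2
t_q=3/4 → seg 0, τ=3/4; S=-1+-13/4·τ+0·τ²+1/4·τ³=-853/256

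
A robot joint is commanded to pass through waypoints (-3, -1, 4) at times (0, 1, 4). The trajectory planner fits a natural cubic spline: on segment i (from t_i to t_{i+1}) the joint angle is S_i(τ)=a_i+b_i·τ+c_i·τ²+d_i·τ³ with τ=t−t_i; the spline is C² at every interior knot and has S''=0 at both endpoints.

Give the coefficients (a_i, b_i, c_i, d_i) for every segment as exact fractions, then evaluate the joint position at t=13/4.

Δ: Δ0=2, Δ1=5/3
row 1: diag=8, rhs=-2; c'=3/8, d'=-1/4
back: M1=-1/4
M: M0=0, M1=-1/4, M2=0
seg 0: a=-3, c=M0/2=0, d=(M1−M0)/(6·1)=-1/24, b=Δ0−h0·(2M0+M1)/6=49/24
seg 1: a=-1, c=M1/2=-1/8, d=(M2−M1)/(6·3)=1/72, b=Δ1−h1·(2M1+M2)/6=23/12
t_q=13/4 → seg 1, τ=9/4; S=-1+23/12·τ+-1/8·τ²+1/72·τ³=1453/512

  seg 0: a=-3 b=49/24 c=0 d=-1/24
  seg 1: a=-1 b=23/12 c=-1/8 d=1/72
S(13/4) = 1453/512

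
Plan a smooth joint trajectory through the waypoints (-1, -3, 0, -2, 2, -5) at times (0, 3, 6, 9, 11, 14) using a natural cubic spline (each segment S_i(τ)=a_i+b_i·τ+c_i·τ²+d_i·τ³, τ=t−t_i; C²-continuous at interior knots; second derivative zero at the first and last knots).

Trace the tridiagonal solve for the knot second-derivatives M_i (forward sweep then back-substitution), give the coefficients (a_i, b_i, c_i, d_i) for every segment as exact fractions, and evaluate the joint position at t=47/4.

  seg 0: a=-1 b=-217/165 c=0 d=107/1485
  seg 1: a=-3 b=104/165 c=107/165 d=-52/297
  seg 2: a=0 b=-34/165 c=-51/55 d=383/1485
  seg 3: a=-2 b=197/165 c=46/33 d=-109/220
  seg 4: a=2 b=136/165 c=-521/330 d=521/2970
S(47/4) = 12701/7040

Δ: Δ0=-2/3, Δ1=1, Δ2=-2/3, Δ3=2, Δ4=-7/3
row 1: diag=12, rhs=10; c'=1/4, d'=5/6
row 2: denom=12−3·1/4=45/4; d'=(-10−3·5/6)/(45/4)=-10/9
row 3: denom=10−3·4/15=46/5; d'=(16−3·-10/9)/(46/5)=145/69
row 4: denom=10−2·5/23=220/23; d'=(-26−2·145/69)/(220/23)=-521/165
back: M4=-521/165
back: M3=145/69−5/23·-521/165=92/33
back: M2=-10/9−4/15·92/33=-102/55
back: M1=5/6−1/4·-102/55=214/165
M: M0=0, M1=214/165, M2=-102/55, M3=92/33, M4=-521/165, M5=0
seg 0: a=-1, c=M0/2=0, d=(M1−M0)/(6·3)=107/1485, b=Δ0−h0·(2M0+M1)/6=-217/165
seg 1: a=-3, c=M1/2=107/165, d=(M2−M1)/(6·3)=-52/297, b=Δ1−h1·(2M1+M2)/6=104/165
seg 2: a=0, c=M2/2=-51/55, d=(M3−M2)/(6·3)=383/1485, b=Δ2−h2·(2M2+M3)/6=-34/165
seg 3: a=-2, c=M3/2=46/33, d=(M4−M3)/(6·2)=-109/220, b=Δ3−h3·(2M3+M4)/6=197/165
seg 4: a=2, c=M4/2=-521/330, d=(M5−M4)/(6·3)=521/2970, b=Δ4−h4·(2M4+M5)/6=136/165
t_q=47/4 → seg 4, τ=3/4; S=2+136/165·τ+-521/330·τ²+521/2970·τ³=12701/7040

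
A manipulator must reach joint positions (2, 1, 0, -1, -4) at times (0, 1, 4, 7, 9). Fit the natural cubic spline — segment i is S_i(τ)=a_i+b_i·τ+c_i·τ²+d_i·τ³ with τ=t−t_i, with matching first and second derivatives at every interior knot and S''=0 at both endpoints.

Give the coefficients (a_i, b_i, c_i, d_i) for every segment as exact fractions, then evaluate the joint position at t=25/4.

  seg 0: a=2 b=-1723/1596 c=0 d=127/1596
  seg 1: a=1 b=-671/798 c=127/532 d=-37/1596
  seg 2: a=0 b=-55/1596 c=4/133 d=-23/532
  seg 3: a=-1 b=-815/798 c=-191/532 d=191/3192
S(25/4) = -14223/34048

Δ: Δ0=-1, Δ1=-1/3, Δ2=-1/3, Δ3=-3/2
row 1: diag=8, rhs=4; c'=3/8, d'=1/2
row 2: denom=12−3·3/8=87/8; d'=(0−3·1/2)/(87/8)=-4/29
row 3: denom=10−3·8/29=266/29; d'=(-7−3·-4/29)/(266/29)=-191/266
back: M3=-191/266
back: M2=-4/29−8/29·-191/266=8/133
back: M1=1/2−3/8·8/133=127/266
M: M0=0, M1=127/266, M2=8/133, M3=-191/266, M4=0
seg 0: a=2, c=M0/2=0, d=(M1−M0)/(6·1)=127/1596, b=Δ0−h0·(2M0+M1)/6=-1723/1596
seg 1: a=1, c=M1/2=127/532, d=(M2−M1)/(6·3)=-37/1596, b=Δ1−h1·(2M1+M2)/6=-671/798
seg 2: a=0, c=M2/2=4/133, d=(M3−M2)/(6·3)=-23/532, b=Δ2−h2·(2M2+M3)/6=-55/1596
seg 3: a=-1, c=M3/2=-191/532, d=(M4−M3)/(6·2)=191/3192, b=Δ3−h3·(2M3+M4)/6=-815/798
t_q=25/4 → seg 2, τ=9/4; S=0+-55/1596·τ+4/133·τ²+-23/532·τ³=-14223/34048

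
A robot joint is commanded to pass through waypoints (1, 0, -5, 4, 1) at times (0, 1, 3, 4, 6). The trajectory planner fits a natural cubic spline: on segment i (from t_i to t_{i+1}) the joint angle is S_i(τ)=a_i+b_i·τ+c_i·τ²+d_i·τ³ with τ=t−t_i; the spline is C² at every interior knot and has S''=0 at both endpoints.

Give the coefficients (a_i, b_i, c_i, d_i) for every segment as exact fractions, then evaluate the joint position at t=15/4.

Δ: Δ0=-1, Δ1=-5/2, Δ2=9, Δ3=-3/2
row 1: diag=6, rhs=-9; c'=1/3, d'=-3/2
row 2: denom=6−2·1/3=16/3; d'=(69−2·-3/2)/(16/3)=27/2
row 3: denom=6−1·3/16=93/16; d'=(-63−1·27/2)/(93/16)=-408/31
back: M3=-408/31
back: M2=27/2−3/16·-408/31=495/31
back: M1=-3/2−1/3·495/31=-423/62
M: M0=0, M1=-423/62, M2=495/31, M3=-408/31, M4=0
seg 0: a=1, c=M0/2=0, d=(M1−M0)/(6·1)=-141/124, b=Δ0−h0·(2M0+M1)/6=17/124
seg 1: a=0, c=M1/2=-423/124, d=(M2−M1)/(6·2)=471/248, b=Δ1−h1·(2M1+M2)/6=-203/62
seg 2: a=-5, c=M2/2=495/62, d=(M3−M2)/(6·1)=-301/62, b=Δ2−h2·(2M2+M3)/6=182/31
seg 3: a=4, c=M3/2=-204/31, d=(M4−M3)/(6·2)=34/31, b=Δ3−h3·(2M3+M4)/6=451/62
t_q=15/4 → seg 2, τ=3/4; S=-5+182/31·τ+495/62·τ²+-301/62·τ³=7325/3968

  seg 0: a=1 b=17/124 c=0 d=-141/124
  seg 1: a=0 b=-203/62 c=-423/124 d=471/248
  seg 2: a=-5 b=182/31 c=495/62 d=-301/62
  seg 3: a=4 b=451/62 c=-204/31 d=34/31
S(15/4) = 7325/3968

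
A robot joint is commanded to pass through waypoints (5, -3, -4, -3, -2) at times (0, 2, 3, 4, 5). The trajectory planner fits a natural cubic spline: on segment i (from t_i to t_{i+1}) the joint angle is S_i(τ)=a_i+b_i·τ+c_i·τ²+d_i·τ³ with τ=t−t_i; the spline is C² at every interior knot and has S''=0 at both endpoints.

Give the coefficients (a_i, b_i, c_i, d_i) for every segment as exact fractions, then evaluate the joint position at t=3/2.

  seg 0: a=5 b=-209/43 c=0 d=37/172
  seg 1: a=-3 b=-98/43 c=111/86 d=-1/86
  seg 2: a=-4 b=23/86 c=54/43 d=-45/86
  seg 3: a=-3 b=52/43 c=-27/86 d=9/86
S(3/2) = -2153/1376

Δ: Δ0=-4, Δ1=-1, Δ2=1, Δ3=1
row 1: diag=6, rhs=18; c'=1/6, d'=3
row 2: denom=4−1·1/6=23/6; d'=(12−1·3)/(23/6)=54/23
row 3: denom=4−1·6/23=86/23; d'=(0−1·54/23)/(86/23)=-27/43
back: M3=-27/43
back: M2=54/23−6/23·-27/43=108/43
back: M1=3−1/6·108/43=111/43
M: M0=0, M1=111/43, M2=108/43, M3=-27/43, M4=0
seg 0: a=5, c=M0/2=0, d=(M1−M0)/(6·2)=37/172, b=Δ0−h0·(2M0+M1)/6=-209/43
seg 1: a=-3, c=M1/2=111/86, d=(M2−M1)/(6·1)=-1/86, b=Δ1−h1·(2M1+M2)/6=-98/43
seg 2: a=-4, c=M2/2=54/43, d=(M3−M2)/(6·1)=-45/86, b=Δ2−h2·(2M2+M3)/6=23/86
seg 3: a=-3, c=M3/2=-27/86, d=(M4−M3)/(6·1)=9/86, b=Δ3−h3·(2M3+M4)/6=52/43
t_q=3/2 → seg 0, τ=3/2; S=5+-209/43·τ+0·τ²+37/172·τ³=-2153/1376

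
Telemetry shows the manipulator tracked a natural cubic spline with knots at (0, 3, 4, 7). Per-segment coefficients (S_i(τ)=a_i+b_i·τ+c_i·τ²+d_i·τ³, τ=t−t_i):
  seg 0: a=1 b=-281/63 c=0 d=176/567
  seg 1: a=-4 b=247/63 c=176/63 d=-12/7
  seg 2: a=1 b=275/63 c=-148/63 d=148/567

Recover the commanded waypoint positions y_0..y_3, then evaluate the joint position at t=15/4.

y_0 = S_0(0) = a_0 = 1
y_1 = S_1(0) = a_1 = -4
y_2 = S_2(0) = a_2 = 1
y_3 = S_2(3) = 0
t_q=15/4 is in segment 1 (τ=3/4); S_1(τ)=-71/336

y_0=1 y_1=-4 y_2=1 y_3=0
S(15/4) = -71/336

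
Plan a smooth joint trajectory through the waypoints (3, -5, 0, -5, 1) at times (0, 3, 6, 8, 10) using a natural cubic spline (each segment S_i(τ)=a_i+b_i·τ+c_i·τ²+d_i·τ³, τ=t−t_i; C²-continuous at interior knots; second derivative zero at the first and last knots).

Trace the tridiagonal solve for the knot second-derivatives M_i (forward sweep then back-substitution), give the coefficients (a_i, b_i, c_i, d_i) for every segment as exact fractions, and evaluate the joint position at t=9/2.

  seg 0: a=3 b=-1209/280 c=0 d=1387/7560
  seg 1: a=-5 b=89/140 c=1387/840 d=-659/1512
  seg 2: a=0 b=-49/40 c=-159/70 d=183/224
  seg 3: a=-5 b=-71/140 c=1473/560 d=-491/1120
S(9/2) = -4037/2240

Δ: Δ0=-8/3, Δ1=5/3, Δ2=-5/2, Δ3=3
row 1: diag=12, rhs=26; c'=1/4, d'=13/6
row 2: denom=10−3·1/4=37/4; d'=(-25−3·13/6)/(37/4)=-126/37
row 3: denom=8−2·8/37=280/37; d'=(33−2·-126/37)/(280/37)=1473/280
back: M3=1473/280
back: M2=-126/37−8/37·1473/280=-159/35
back: M1=13/6−1/4·-159/35=1387/420
M: M0=0, M1=1387/420, M2=-159/35, M3=1473/280, M4=0
seg 0: a=3, c=M0/2=0, d=(M1−M0)/(6·3)=1387/7560, b=Δ0−h0·(2M0+M1)/6=-1209/280
seg 1: a=-5, c=M1/2=1387/840, d=(M2−M1)/(6·3)=-659/1512, b=Δ1−h1·(2M1+M2)/6=89/140
seg 2: a=0, c=M2/2=-159/70, d=(M3−M2)/(6·2)=183/224, b=Δ2−h2·(2M2+M3)/6=-49/40
seg 3: a=-5, c=M3/2=1473/560, d=(M4−M3)/(6·2)=-491/1120, b=Δ3−h3·(2M3+M4)/6=-71/140
t_q=9/2 → seg 1, τ=3/2; S=-5+89/140·τ+1387/840·τ²+-659/1512·τ³=-4037/2240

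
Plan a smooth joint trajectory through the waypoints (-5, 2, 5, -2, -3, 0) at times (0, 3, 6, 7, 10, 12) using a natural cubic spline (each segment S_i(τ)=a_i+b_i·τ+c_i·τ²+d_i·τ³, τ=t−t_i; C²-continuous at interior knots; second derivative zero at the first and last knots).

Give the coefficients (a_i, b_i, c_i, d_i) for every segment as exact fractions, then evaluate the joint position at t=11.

Δ: Δ0=7/3, Δ1=1, Δ2=-7, Δ3=-1/3, Δ4=3/2
row 1: diag=12, rhs=-8; c'=1/4, d'=-2/3
row 2: denom=8−3·1/4=29/4; d'=(-48−3·-2/3)/(29/4)=-184/29
row 3: denom=8−1·4/29=228/29; d'=(40−1·-184/29)/(228/29)=112/19
row 4: denom=10−3·29/76=673/76; d'=(11−3·112/19)/(673/76)=-508/673
back: M4=-508/673
back: M3=112/19−29/76·-508/673=4161/673
back: M2=-184/29−4/29·4161/673=-4844/673
back: M1=-2/3−1/4·-4844/673=2287/2019
M: M0=0, M1=2287/2019, M2=-4844/673, M3=4161/673, M4=-508/673, M5=0
seg 0: a=-5, c=M0/2=0, d=(M1−M0)/(6·3)=2287/36342, b=Δ0−h0·(2M0+M1)/6=7135/4038
seg 1: a=2, c=M1/2=2287/4038, d=(M2−M1)/(6·3)=-16819/36342, b=Δ1−h1·(2M1+M2)/6=6998/2019
seg 2: a=5, c=M2/2=-2422/673, d=(M3−M2)/(6·1)=9005/4038, b=Δ2−h2·(2M2+M3)/6=-22739/4038
seg 3: a=-2, c=M3/2=4161/1346, d=(M4−M3)/(6·3)=-4669/12114, b=Δ3−h3·(2M3+M4)/6=-12394/2019
seg 4: a=-3, c=M4/2=-254/673, d=(M5−M4)/(6·2)=127/2019, b=Δ4−h4·(2M4+M5)/6=8089/4038
t_q=11 → seg 4, τ=1; S=-3+8089/4038·τ+-254/673·τ²+127/2019·τ³=-1765/1346

  seg 0: a=-5 b=7135/4038 c=0 d=2287/36342
  seg 1: a=2 b=6998/2019 c=2287/4038 d=-16819/36342
  seg 2: a=5 b=-22739/4038 c=-2422/673 d=9005/4038
  seg 3: a=-2 b=-12394/2019 c=4161/1346 d=-4669/12114
  seg 4: a=-3 b=8089/4038 c=-254/673 d=127/2019
S(11) = -1765/1346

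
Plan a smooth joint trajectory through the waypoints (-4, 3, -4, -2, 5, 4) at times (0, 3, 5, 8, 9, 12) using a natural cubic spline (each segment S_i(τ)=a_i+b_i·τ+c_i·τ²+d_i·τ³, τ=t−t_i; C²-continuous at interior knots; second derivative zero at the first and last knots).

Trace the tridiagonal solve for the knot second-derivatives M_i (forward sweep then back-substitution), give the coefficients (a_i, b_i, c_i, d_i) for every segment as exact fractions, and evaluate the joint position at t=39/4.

  seg 0: a=-4 b=947/222 c=0 d=-143/666
  seg 1: a=3 b=-170/111 c=-143/74 d=421/888
  seg 2: a=-4 b=-793/222 c=135/148 d=667/3996
  seg 3: a=-2 b=2845/444 c=268/111 d=-809/444
  seg 4: a=5 b=427/74 c=-1355/444 d=1355/3996
S(39/4) = 73447/9472

Δ: Δ0=7/3, Δ1=-7/2, Δ2=2/3, Δ3=7, Δ4=-1/3
row 1: diag=10, rhs=-35; c'=1/5, d'=-7/2
row 2: denom=10−2·1/5=48/5; d'=(25−2·-7/2)/(48/5)=10/3
row 3: denom=8−3·5/16=113/16; d'=(38−3·10/3)/(113/16)=448/113
row 4: denom=8−1·16/113=888/113; d'=(-44−1·448/113)/(888/113)=-1355/222
back: M4=-1355/222
back: M3=448/113−16/113·-1355/222=536/111
back: M2=10/3−5/16·536/111=135/74
back: M1=-7/2−1/5·135/74=-143/37
M: M0=0, M1=-143/37, M2=135/74, M3=536/111, M4=-1355/222, M5=0
seg 0: a=-4, c=M0/2=0, d=(M1−M0)/(6·3)=-143/666, b=Δ0−h0·(2M0+M1)/6=947/222
seg 1: a=3, c=M1/2=-143/74, d=(M2−M1)/(6·2)=421/888, b=Δ1−h1·(2M1+M2)/6=-170/111
seg 2: a=-4, c=M2/2=135/148, d=(M3−M2)/(6·3)=667/3996, b=Δ2−h2·(2M2+M3)/6=-793/222
seg 3: a=-2, c=M3/2=268/111, d=(M4−M3)/(6·1)=-809/444, b=Δ3−h3·(2M3+M4)/6=2845/444
seg 4: a=5, c=M4/2=-1355/444, d=(M5−M4)/(6·3)=1355/3996, b=Δ4−h4·(2M4+M5)/6=427/74
t_q=39/4 → seg 4, τ=3/4; S=5+427/74·τ+-1355/444·τ²+1355/3996·τ³=73447/9472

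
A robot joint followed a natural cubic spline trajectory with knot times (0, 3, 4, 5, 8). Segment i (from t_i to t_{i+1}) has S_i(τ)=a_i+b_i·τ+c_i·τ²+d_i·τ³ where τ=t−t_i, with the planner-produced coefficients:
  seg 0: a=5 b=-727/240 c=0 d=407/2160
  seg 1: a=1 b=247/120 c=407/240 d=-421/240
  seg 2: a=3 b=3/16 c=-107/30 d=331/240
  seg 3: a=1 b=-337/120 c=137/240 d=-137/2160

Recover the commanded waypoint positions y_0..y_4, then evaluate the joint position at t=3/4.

y_0=5 y_1=1 y_2=3 y_3=1 y_4=-4
S(3/4) = 2875/1024

y_0 = S_0(0) = a_0 = 5
y_1 = S_1(0) = a_1 = 1
y_2 = S_2(0) = a_2 = 3
y_3 = S_3(0) = a_3 = 1
y_4 = S_3(3) = -4
t_q=3/4 is in segment 0 (τ=3/4); S_0(τ)=2875/1024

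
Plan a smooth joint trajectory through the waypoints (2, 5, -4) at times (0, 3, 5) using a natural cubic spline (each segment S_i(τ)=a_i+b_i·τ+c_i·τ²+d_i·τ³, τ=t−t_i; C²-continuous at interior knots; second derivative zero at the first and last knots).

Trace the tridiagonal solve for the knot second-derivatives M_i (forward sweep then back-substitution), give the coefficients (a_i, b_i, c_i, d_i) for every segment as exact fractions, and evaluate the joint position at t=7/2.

  seg 0: a=2 b=53/20 c=0 d=-11/60
  seg 1: a=5 b=-23/10 c=-33/20 d=11/40
S(7/2) = 1111/320

Δ: Δ0=1, Δ1=-9/2
row 1: diag=10, rhs=-33; c'=1/5, d'=-33/10
back: M1=-33/10
M: M0=0, M1=-33/10, M2=0
seg 0: a=2, c=M0/2=0, d=(M1−M0)/(6·3)=-11/60, b=Δ0−h0·(2M0+M1)/6=53/20
seg 1: a=5, c=M1/2=-33/20, d=(M2−M1)/(6·2)=11/40, b=Δ1−h1·(2M1+M2)/6=-23/10
t_q=7/2 → seg 1, τ=1/2; S=5+-23/10·τ+-33/20·τ²+11/40·τ³=1111/320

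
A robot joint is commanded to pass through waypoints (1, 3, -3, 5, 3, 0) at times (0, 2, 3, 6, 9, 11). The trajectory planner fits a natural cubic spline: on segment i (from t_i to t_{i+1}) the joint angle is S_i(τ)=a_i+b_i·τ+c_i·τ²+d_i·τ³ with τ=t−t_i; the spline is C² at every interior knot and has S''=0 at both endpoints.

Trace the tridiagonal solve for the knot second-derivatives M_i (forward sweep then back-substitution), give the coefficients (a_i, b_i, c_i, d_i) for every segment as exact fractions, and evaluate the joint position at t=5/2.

  seg 0: a=1 b=5986/1559 c=0 d=-4427/6236
  seg 1: a=3 b=-7295/1559 c=-13281/3118 d=9163/3118
  seg 2: a=-3 b=-13663/3118 c=7104/1559 d=-61939/84186
  seg 3: a=5 b=4823/1559 c=-19315/9354 d=22771/84186
  seg 4: a=3 b=-6213/3118 c=576/1559 d=-96/1559
S(5/2) = -927/24944

Δ: Δ0=1, Δ1=-6, Δ2=8/3, Δ3=-2/3, Δ4=-3/2
row 1: diag=6, rhs=-42; c'=1/6, d'=-7
row 2: denom=8−1·1/6=47/6; d'=(52−1·-7)/(47/6)=354/47
row 3: denom=12−3·18/47=510/47; d'=(-20−3·354/47)/(510/47)=-1001/255
row 4: denom=10−3·47/170=1559/170; d'=(-5−3·-1001/255)/(1559/170)=1152/1559
back: M4=1152/1559
back: M3=-1001/255−47/170·1152/1559=-19315/4677
back: M2=354/47−18/47·-19315/4677=14208/1559
back: M1=-7−1/6·14208/1559=-13281/1559
M: M0=0, M1=-13281/1559, M2=14208/1559, M3=-19315/4677, M4=1152/1559, M5=0
seg 0: a=1, c=M0/2=0, d=(M1−M0)/(6·2)=-4427/6236, b=Δ0−h0·(2M0+M1)/6=5986/1559
seg 1: a=3, c=M1/2=-13281/3118, d=(M2−M1)/(6·1)=9163/3118, b=Δ1−h1·(2M1+M2)/6=-7295/1559
seg 2: a=-3, c=M2/2=7104/1559, d=(M3−M2)/(6·3)=-61939/84186, b=Δ2−h2·(2M2+M3)/6=-13663/3118
seg 3: a=5, c=M3/2=-19315/9354, d=(M4−M3)/(6·3)=22771/84186, b=Δ3−h3·(2M3+M4)/6=4823/1559
seg 4: a=3, c=M4/2=576/1559, d=(M5−M4)/(6·2)=-96/1559, b=Δ4−h4·(2M4+M5)/6=-6213/3118
t_q=5/2 → seg 1, τ=1/2; S=3+-7295/1559·τ+-13281/3118·τ²+9163/3118·τ³=-927/24944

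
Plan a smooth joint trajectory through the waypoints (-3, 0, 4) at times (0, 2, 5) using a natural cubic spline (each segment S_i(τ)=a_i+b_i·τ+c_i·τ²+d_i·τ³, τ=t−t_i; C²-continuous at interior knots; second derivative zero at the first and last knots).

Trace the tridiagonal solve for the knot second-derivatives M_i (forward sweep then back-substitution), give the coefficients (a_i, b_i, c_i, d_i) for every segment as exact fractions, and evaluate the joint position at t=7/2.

Δ: Δ0=3/2, Δ1=4/3
row 1: diag=10, rhs=-1; c'=3/10, d'=-1/10
back: M1=-1/10
M: M0=0, M1=-1/10, M2=0
seg 0: a=-3, c=M0/2=0, d=(M1−M0)/(6·2)=-1/120, b=Δ0−h0·(2M0+M1)/6=23/15
seg 1: a=0, c=M1/2=-1/20, d=(M2−M1)/(6·3)=1/180, b=Δ1−h1·(2M1+M2)/6=43/30
t_q=7/2 → seg 1, τ=3/2; S=0+43/30·τ+-1/20·τ²+1/180·τ³=329/160

  seg 0: a=-3 b=23/15 c=0 d=-1/120
  seg 1: a=0 b=43/30 c=-1/20 d=1/180
S(7/2) = 329/160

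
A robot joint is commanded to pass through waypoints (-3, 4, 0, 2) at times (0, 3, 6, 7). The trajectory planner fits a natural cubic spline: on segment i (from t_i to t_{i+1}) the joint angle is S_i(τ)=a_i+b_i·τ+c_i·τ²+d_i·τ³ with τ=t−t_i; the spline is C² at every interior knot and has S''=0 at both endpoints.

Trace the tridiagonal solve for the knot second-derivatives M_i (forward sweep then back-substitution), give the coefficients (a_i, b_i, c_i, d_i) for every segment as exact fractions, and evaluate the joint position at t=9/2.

Δ: Δ0=7/3, Δ1=-4/3, Δ2=2
row 1: diag=12, rhs=-22; c'=1/4, d'=-11/6
row 2: denom=8−3·1/4=29/4; d'=(20−3·-11/6)/(29/4)=102/29
back: M2=102/29
back: M1=-11/6−1/4·102/29=-236/87
M: M0=0, M1=-236/87, M2=102/29, M3=0
seg 0: a=-3, c=M0/2=0, d=(M1−M0)/(6·3)=-118/783, b=Δ0−h0·(2M0+M1)/6=107/29
seg 1: a=4, c=M1/2=-118/87, d=(M2−M1)/(6·3)=271/783, b=Δ1−h1·(2M1+M2)/6=-11/29
seg 2: a=0, c=M2/2=51/29, d=(M3−M2)/(6·1)=-17/29, b=Δ2−h2·(2M2+M3)/6=24/29
t_q=9/2 → seg 1, τ=3/2; S=4+-11/29·τ+-118/87·τ²+271/783·τ³=359/232

  seg 0: a=-3 b=107/29 c=0 d=-118/783
  seg 1: a=4 b=-11/29 c=-118/87 d=271/783
  seg 2: a=0 b=24/29 c=51/29 d=-17/29
S(9/2) = 359/232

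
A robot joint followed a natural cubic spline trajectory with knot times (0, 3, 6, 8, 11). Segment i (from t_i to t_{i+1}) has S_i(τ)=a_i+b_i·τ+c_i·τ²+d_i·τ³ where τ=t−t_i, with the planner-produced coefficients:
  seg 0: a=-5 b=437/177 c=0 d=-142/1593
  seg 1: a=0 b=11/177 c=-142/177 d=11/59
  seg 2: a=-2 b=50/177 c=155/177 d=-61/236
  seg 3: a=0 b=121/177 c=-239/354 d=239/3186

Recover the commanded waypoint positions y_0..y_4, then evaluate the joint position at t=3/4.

y_0=-5 y_1=0 y_2=-2 y_3=0 y_4=-2
S(3/4) = -6015/1888

y_0 = S_0(0) = a_0 = -5
y_1 = S_1(0) = a_1 = 0
y_2 = S_2(0) = a_2 = -2
y_3 = S_3(0) = a_3 = 0
y_4 = S_3(3) = -2
t_q=3/4 is in segment 0 (τ=3/4); S_0(τ)=-6015/1888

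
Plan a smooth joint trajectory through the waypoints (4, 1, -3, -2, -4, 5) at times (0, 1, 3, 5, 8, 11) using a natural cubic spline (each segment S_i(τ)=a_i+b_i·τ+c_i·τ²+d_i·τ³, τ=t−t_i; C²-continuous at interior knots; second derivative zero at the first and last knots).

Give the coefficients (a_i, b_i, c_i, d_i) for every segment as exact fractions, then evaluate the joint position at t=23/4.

Δ: Δ0=-3, Δ1=-2, Δ2=1/2, Δ3=-2/3, Δ4=3
row 1: diag=6, rhs=6; c'=1/3, d'=1
row 2: denom=8−2·1/3=22/3; d'=(15−2·1)/(22/3)=39/22
row 3: denom=10−2·3/11=104/11; d'=(-7−2·39/22)/(104/11)=-29/26
row 4: denom=12−3·33/104=1149/104; d'=(22−3·-29/26)/(1149/104)=2636/1149
back: M4=2636/1149
back: M3=-29/26−33/104·2636/1149=-706/383
back: M2=39/22−3/11·-706/383=1743/766
back: M1=1−1/3·1743/766=185/766
M: M0=0, M1=185/766, M2=1743/766, M3=-706/383, M4=2636/1149, M5=0
seg 0: a=4, c=M0/2=0, d=(M1−M0)/(6·1)=185/4596, b=Δ0−h0·(2M0+M1)/6=-13973/4596
seg 1: a=1, c=M1/2=185/1532, d=(M2−M1)/(6·2)=779/4596, b=Δ1−h1·(2M1+M2)/6=-6709/2298
seg 2: a=-3, c=M2/2=1743/1532, d=(M3−M2)/(6·2)=-3155/9192, b=Δ2−h2·(2M2+M3)/6=-925/2298
seg 3: a=-2, c=M3/2=-353/383, d=(M4−M3)/(6·3)=2377/10341, b=Δ3−h3·(2M3+M4)/6=34/1149
seg 4: a=-4, c=M4/2=1318/1149, d=(M5−M4)/(6·3)=-1318/10341, b=Δ4−h4·(2M4+M5)/6=811/1149
t_q=23/4 → seg 3, τ=3/4; S=-2+34/1149·τ+-353/383·τ²+2377/10341·τ³=-58811/24512

  seg 0: a=4 b=-13973/4596 c=0 d=185/4596
  seg 1: a=1 b=-6709/2298 c=185/1532 d=779/4596
  seg 2: a=-3 b=-925/2298 c=1743/1532 d=-3155/9192
  seg 3: a=-2 b=34/1149 c=-353/383 d=2377/10341
  seg 4: a=-4 b=811/1149 c=1318/1149 d=-1318/10341
S(23/4) = -58811/24512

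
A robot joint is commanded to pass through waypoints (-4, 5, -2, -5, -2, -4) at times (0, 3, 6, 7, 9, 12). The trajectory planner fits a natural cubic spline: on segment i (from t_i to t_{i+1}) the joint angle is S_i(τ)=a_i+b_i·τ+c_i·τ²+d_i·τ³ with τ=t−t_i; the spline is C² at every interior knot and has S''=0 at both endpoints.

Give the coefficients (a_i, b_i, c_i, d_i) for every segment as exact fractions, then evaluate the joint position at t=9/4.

  seg 0: a=-4 b=569/132 c=0 d=-173/1188
  seg 1: a=5 b=25/66 c=-173/132 d=161/1188
  seg 2: a=-2 b=-505/132 c=-1/11 d=11/12
  seg 3: a=-5 b=-83/66 c=117/44 d=-169/264
  seg 4: a=-2 b=56/33 c=-13/11 d=13/99
S(9/4) = 11377/2816

Δ: Δ0=3, Δ1=-7/3, Δ2=-3, Δ3=3/2, Δ4=-2/3
row 1: diag=12, rhs=-32; c'=1/4, d'=-8/3
row 2: denom=8−3·1/4=29/4; d'=(-4−3·-8/3)/(29/4)=16/29
row 3: denom=6−1·4/29=170/29; d'=(27−1·16/29)/(170/29)=767/170
row 4: denom=10−2·29/85=792/85; d'=(-13−2·767/170)/(792/85)=-26/11
back: M4=-26/11
back: M3=767/170−29/85·-26/11=117/22
back: M2=16/29−4/29·117/22=-2/11
back: M1=-8/3−1/4·-2/11=-173/66
M: M0=0, M1=-173/66, M2=-2/11, M3=117/22, M4=-26/11, M5=0
seg 0: a=-4, c=M0/2=0, d=(M1−M0)/(6·3)=-173/1188, b=Δ0−h0·(2M0+M1)/6=569/132
seg 1: a=5, c=M1/2=-173/132, d=(M2−M1)/(6·3)=161/1188, b=Δ1−h1·(2M1+M2)/6=25/66
seg 2: a=-2, c=M2/2=-1/11, d=(M3−M2)/(6·1)=11/12, b=Δ2−h2·(2M2+M3)/6=-505/132
seg 3: a=-5, c=M3/2=117/44, d=(M4−M3)/(6·2)=-169/264, b=Δ3−h3·(2M3+M4)/6=-83/66
seg 4: a=-2, c=M4/2=-13/11, d=(M5−M4)/(6·3)=13/99, b=Δ4−h4·(2M4+M5)/6=56/33
t_q=9/4 → seg 0, τ=9/4; S=-4+569/132·τ+0·τ²+-173/1188·τ³=11377/2816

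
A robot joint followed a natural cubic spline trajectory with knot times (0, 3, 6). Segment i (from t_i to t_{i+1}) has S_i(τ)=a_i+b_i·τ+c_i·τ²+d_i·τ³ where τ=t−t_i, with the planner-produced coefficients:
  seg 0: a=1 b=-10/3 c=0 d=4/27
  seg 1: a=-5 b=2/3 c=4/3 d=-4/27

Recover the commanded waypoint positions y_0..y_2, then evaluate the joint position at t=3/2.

y_0=1 y_1=-5 y_2=5
S(3/2) = -7/2

y_0 = S_0(0) = a_0 = 1
y_1 = S_1(0) = a_1 = -5
y_2 = S_1(3) = 5
t_q=3/2 is in segment 0 (τ=3/2); S_0(τ)=-7/2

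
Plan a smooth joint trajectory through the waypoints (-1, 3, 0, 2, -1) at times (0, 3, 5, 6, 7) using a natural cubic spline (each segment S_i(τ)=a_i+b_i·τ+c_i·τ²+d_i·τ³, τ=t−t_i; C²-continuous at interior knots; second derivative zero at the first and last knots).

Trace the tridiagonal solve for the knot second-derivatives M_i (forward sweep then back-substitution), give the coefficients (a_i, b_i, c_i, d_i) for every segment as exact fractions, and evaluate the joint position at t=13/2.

  seg 0: a=-1 b=3569/1284 c=0 d=-619/3852
  seg 1: a=3 b=-1001/642 c=-619/428 d=1895/2568
  seg 2: a=0 b=485/321 c=319/107 d=-800/321
  seg 3: a=2 b=-1/321 c=-481/107 d=481/321
S(13/2) = 909/856

Δ: Δ0=4/3, Δ1=-3/2, Δ2=2, Δ3=-3
row 1: diag=10, rhs=-17; c'=1/5, d'=-17/10
row 2: denom=6−2·1/5=28/5; d'=(21−2·-17/10)/(28/5)=61/14
row 3: denom=4−1·5/28=107/28; d'=(-30−1·61/14)/(107/28)=-962/107
back: M3=-962/107
back: M2=61/14−5/28·-962/107=638/107
back: M1=-17/10−1/5·638/107=-619/214
M: M0=0, M1=-619/214, M2=638/107, M3=-962/107, M4=0
seg 0: a=-1, c=M0/2=0, d=(M1−M0)/(6·3)=-619/3852, b=Δ0−h0·(2M0+M1)/6=3569/1284
seg 1: a=3, c=M1/2=-619/428, d=(M2−M1)/(6·2)=1895/2568, b=Δ1−h1·(2M1+M2)/6=-1001/642
seg 2: a=0, c=M2/2=319/107, d=(M3−M2)/(6·1)=-800/321, b=Δ2−h2·(2M2+M3)/6=485/321
seg 3: a=2, c=M3/2=-481/107, d=(M4−M3)/(6·1)=481/321, b=Δ3−h3·(2M3+M4)/6=-1/321
t_q=13/2 → seg 3, τ=1/2; S=2+-1/321·τ+-481/107·τ²+481/321·τ³=909/856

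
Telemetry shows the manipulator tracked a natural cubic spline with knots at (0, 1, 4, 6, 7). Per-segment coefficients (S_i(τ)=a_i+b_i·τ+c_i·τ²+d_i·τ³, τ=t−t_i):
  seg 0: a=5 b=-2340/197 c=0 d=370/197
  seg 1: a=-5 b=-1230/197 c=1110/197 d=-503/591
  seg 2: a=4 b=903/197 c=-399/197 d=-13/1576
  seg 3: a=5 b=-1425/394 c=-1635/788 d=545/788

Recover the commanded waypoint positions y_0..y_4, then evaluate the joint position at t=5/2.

y_0 = S_0(0) = a_0 = 5
y_1 = S_1(0) = a_1 = -5
y_2 = S_2(0) = a_2 = 4
y_3 = S_3(0) = a_3 = 5
y_4 = S_3(1) = 0
t_q=5/2 is in segment 1 (τ=3/2); S_1(τ)=-7187/1576

y_0=5 y_1=-5 y_2=4 y_3=5 y_4=0
S(5/2) = -7187/1576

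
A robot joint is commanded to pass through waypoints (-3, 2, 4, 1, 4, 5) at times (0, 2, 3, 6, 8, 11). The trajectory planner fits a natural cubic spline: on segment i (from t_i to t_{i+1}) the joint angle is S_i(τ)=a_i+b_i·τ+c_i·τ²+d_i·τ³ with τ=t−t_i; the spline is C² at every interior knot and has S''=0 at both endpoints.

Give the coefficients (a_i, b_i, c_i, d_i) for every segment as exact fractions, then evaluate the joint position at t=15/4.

Δ: Δ0=5/2, Δ1=2, Δ2=-1, Δ3=3/2, Δ4=1/3
row 1: diag=6, rhs=-3; c'=1/6, d'=-1/2
row 2: denom=8−1·1/6=47/6; d'=(-18−1·-1/2)/(47/6)=-105/47
row 3: denom=10−3·18/47=416/47; d'=(15−3·-105/47)/(416/47)=255/104
row 4: denom=10−2·47/208=993/104; d'=(-7−2·255/104)/(993/104)=-1238/993
back: M4=-1238/993
back: M3=255/104−47/208·-1238/993=5429/1986
back: M2=-105/47−18/47·5429/1986=-1086/331
back: M1=-1/2−1/6·-1086/331=31/662
M: M0=0, M1=31/662, M2=-1086/331, M3=5429/1986, M4=-1238/993, M5=0
seg 0: a=-3, c=M0/2=0, d=(M1−M0)/(6·2)=31/7944, b=Δ0−h0·(2M0+M1)/6=2467/993
seg 1: a=2, c=M1/2=31/1324, d=(M2−M1)/(6·1)=-2203/3972, b=Δ1−h1·(2M1+M2)/6=5027/1986
seg 2: a=4, c=M2/2=-543/331, d=(M3−M2)/(6·3)=11945/35748, b=Δ2−h2·(2M2+M3)/6=3631/3972
seg 3: a=1, c=M3/2=5429/3972, d=(M4−M3)/(6·2)=-2635/7944, b=Δ3−h3·(2M3+M4)/6=185/1986
seg 4: a=4, c=M4/2=-619/993, d=(M5−M4)/(6·3)=619/8937, b=Δ4−h4·(2M4+M5)/6=523/331
t_q=15/4 → seg 2, τ=3/4; S=4+3631/3972·τ+-543/331·τ²+11945/35748·τ³=330793/84736

  seg 0: a=-3 b=2467/993 c=0 d=31/7944
  seg 1: a=2 b=5027/1986 c=31/1324 d=-2203/3972
  seg 2: a=4 b=3631/3972 c=-543/331 d=11945/35748
  seg 3: a=1 b=185/1986 c=5429/3972 d=-2635/7944
  seg 4: a=4 b=523/331 c=-619/993 d=619/8937
S(15/4) = 330793/84736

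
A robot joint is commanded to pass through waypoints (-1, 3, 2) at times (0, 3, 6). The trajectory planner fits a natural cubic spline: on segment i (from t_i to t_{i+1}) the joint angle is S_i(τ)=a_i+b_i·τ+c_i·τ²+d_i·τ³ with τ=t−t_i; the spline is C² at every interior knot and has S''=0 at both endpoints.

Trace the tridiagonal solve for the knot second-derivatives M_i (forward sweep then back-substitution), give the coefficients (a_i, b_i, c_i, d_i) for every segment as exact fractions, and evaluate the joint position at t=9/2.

  seg 0: a=-1 b=7/4 c=0 d=-5/108
  seg 1: a=3 b=1/2 c=-5/12 d=5/108
S(9/2) = 95/32

Δ: Δ0=4/3, Δ1=-1/3
row 1: diag=12, rhs=-10; c'=1/4, d'=-5/6
back: M1=-5/6
M: M0=0, M1=-5/6, M2=0
seg 0: a=-1, c=M0/2=0, d=(M1−M0)/(6·3)=-5/108, b=Δ0−h0·(2M0+M1)/6=7/4
seg 1: a=3, c=M1/2=-5/12, d=(M2−M1)/(6·3)=5/108, b=Δ1−h1·(2M1+M2)/6=1/2
t_q=9/2 → seg 1, τ=3/2; S=3+1/2·τ+-5/12·τ²+5/108·τ³=95/32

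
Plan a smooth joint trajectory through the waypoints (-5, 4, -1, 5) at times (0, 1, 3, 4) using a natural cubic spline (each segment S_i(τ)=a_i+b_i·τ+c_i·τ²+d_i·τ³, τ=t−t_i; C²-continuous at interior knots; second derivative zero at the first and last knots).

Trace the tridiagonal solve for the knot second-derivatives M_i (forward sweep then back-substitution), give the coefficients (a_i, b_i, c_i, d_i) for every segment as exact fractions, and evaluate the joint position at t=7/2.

Δ: Δ0=9, Δ1=-5/2, Δ2=6
row 1: diag=6, rhs=-69; c'=1/3, d'=-23/2
row 2: denom=6−2·1/3=16/3; d'=(51−2·-23/2)/(16/3)=111/8
back: M2=111/8
back: M1=-23/2−1/3·111/8=-129/8
M: M0=0, M1=-129/8, M2=111/8, M3=0
seg 0: a=-5, c=M0/2=0, d=(M1−M0)/(6·1)=-43/16, b=Δ0−h0·(2M0+M1)/6=187/16
seg 1: a=4, c=M1/2=-129/16, d=(M2−M1)/(6·2)=5/2, b=Δ1−h1·(2M1+M2)/6=29/8
seg 2: a=-1, c=M2/2=111/16, d=(M3−M2)/(6·1)=-37/16, b=Δ2−h2·(2M2+M3)/6=11/8
t_q=7/2 → seg 2, τ=1/2; S=-1+11/8·τ+111/16·τ²+-37/16·τ³=145/128

  seg 0: a=-5 b=187/16 c=0 d=-43/16
  seg 1: a=4 b=29/8 c=-129/16 d=5/2
  seg 2: a=-1 b=11/8 c=111/16 d=-37/16
S(7/2) = 145/128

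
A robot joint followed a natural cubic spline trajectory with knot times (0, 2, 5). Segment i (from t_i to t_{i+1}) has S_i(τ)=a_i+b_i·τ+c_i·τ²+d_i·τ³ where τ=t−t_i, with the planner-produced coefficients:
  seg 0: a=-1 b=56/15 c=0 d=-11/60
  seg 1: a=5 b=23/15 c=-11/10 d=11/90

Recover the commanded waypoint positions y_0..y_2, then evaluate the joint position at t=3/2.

y_0 = S_0(0) = a_0 = -1
y_1 = S_1(0) = a_1 = 5
y_2 = S_1(3) = 3
t_q=3/2 is in segment 0 (τ=3/2); S_0(τ)=637/160

y_0=-1 y_1=5 y_2=3
S(3/2) = 637/160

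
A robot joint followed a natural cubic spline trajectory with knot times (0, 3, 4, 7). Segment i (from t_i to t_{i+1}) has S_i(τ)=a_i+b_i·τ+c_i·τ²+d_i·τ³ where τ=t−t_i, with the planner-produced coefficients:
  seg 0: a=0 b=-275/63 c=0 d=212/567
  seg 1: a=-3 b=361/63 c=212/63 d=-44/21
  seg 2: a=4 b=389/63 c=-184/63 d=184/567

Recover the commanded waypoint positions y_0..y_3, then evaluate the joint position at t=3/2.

y_0=0 y_1=-3 y_2=4 y_3=5
S(3/2) = -37/7

y_0 = S_0(0) = a_0 = 0
y_1 = S_1(0) = a_1 = -3
y_2 = S_2(0) = a_2 = 4
y_3 = S_2(3) = 5
t_q=3/2 is in segment 0 (τ=3/2); S_0(τ)=-37/7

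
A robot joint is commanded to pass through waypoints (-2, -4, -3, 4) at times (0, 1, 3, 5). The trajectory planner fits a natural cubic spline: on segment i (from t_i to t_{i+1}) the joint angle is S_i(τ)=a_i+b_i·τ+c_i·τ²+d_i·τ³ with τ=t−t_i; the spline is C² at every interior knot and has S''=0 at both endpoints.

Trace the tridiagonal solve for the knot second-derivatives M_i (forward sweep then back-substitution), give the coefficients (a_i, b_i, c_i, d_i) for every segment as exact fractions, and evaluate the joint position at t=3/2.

  seg 0: a=-2 b=-51/22 c=0 d=7/22
  seg 1: a=-4 b=-15/11 c=21/22 d=-1/88
  seg 2: a=-3 b=51/22 c=39/44 d=-13/88
S(3/2) = -3129/704

Δ: Δ0=-2, Δ1=1/2, Δ2=7/2
row 1: diag=6, rhs=15; c'=1/3, d'=5/2
row 2: denom=8−2·1/3=22/3; d'=(18−2·5/2)/(22/3)=39/22
back: M2=39/22
back: M1=5/2−1/3·39/22=21/11
M: M0=0, M1=21/11, M2=39/22, M3=0
seg 0: a=-2, c=M0/2=0, d=(M1−M0)/(6·1)=7/22, b=Δ0−h0·(2M0+M1)/6=-51/22
seg 1: a=-4, c=M1/2=21/22, d=(M2−M1)/(6·2)=-1/88, b=Δ1−h1·(2M1+M2)/6=-15/11
seg 2: a=-3, c=M2/2=39/44, d=(M3−M2)/(6·2)=-13/88, b=Δ2−h2·(2M2+M3)/6=51/22
t_q=3/2 → seg 1, τ=1/2; S=-4+-15/11·τ+21/22·τ²+-1/88·τ³=-3129/704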